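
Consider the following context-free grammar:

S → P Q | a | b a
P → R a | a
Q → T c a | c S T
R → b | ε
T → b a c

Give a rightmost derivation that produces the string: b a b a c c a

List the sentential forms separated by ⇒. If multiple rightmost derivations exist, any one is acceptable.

S ⇒ P Q ⇒ P T c a ⇒ P b a c c a ⇒ R a b a c c a ⇒ b a b a c c a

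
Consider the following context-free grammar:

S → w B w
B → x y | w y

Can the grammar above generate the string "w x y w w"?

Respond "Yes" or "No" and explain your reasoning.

No - no valid derivation exists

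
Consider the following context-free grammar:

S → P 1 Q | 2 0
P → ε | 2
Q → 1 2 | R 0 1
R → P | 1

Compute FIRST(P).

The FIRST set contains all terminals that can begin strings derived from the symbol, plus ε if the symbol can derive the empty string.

We compute FIRST(P) using the standard algorithm.
FIRST(P) = {2, ε}
FIRST(Q) = {0, 1, 2}
FIRST(R) = {1, 2, ε}
FIRST(S) = {1, 2}
Therefore, FIRST(P) = {2, ε}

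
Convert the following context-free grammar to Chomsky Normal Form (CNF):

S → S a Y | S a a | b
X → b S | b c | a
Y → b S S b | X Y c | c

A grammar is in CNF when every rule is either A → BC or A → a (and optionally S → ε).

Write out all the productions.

TA → a; S → b; TB → b; TC → c; X → a; Y → c; S → S X0; X0 → TA Y; S → S X1; X1 → TA TA; X → TB S; X → TB TC; Y → TB X2; X2 → S X3; X3 → S TB; Y → X X4; X4 → Y TC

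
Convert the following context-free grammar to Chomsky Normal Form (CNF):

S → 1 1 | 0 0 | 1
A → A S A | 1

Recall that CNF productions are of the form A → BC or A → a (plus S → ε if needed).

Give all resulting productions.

T1 → 1; T0 → 0; S → 1; A → 1; S → T1 T1; S → T0 T0; A → A X0; X0 → S A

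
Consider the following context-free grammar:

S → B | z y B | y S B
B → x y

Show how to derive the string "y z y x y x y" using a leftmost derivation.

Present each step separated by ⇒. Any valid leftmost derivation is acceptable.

S ⇒ y S B ⇒ y z y B B ⇒ y z y x y B ⇒ y z y x y x y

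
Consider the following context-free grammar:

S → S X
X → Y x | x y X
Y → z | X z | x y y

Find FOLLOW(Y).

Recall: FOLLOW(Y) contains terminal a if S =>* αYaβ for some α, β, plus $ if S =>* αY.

We compute FOLLOW(Y) using the standard algorithm.
FOLLOW(S) starts with {$}.
FIRST(S) = {}
FIRST(X) = {x, z}
FIRST(Y) = {x, z}
FOLLOW(S) = {$, x, z}
FOLLOW(X) = {$, x, z}
FOLLOW(Y) = {x}
Therefore, FOLLOW(Y) = {x}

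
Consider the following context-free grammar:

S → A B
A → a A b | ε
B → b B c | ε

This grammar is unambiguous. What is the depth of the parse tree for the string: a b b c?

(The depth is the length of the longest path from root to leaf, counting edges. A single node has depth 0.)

3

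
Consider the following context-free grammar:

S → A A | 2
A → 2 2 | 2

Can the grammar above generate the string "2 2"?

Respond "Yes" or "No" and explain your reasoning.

Yes - a valid derivation exists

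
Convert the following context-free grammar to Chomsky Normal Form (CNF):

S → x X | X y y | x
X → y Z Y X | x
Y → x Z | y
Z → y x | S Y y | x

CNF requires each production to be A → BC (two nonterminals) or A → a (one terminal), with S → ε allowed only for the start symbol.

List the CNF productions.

TX → x; TY → y; S → x; X → x; Y → y; Z → x; S → TX X; S → X X0; X0 → TY TY; X → TY X1; X1 → Z X2; X2 → Y X; Y → TX Z; Z → TY TX; Z → S X3; X3 → Y TY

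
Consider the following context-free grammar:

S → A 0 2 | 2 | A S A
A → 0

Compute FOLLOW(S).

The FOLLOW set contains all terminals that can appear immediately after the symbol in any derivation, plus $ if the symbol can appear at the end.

We compute FOLLOW(S) using the standard algorithm.
FOLLOW(S) starts with {$}.
FIRST(A) = {0}
FIRST(S) = {0, 2}
FOLLOW(A) = {$, 0, 2}
FOLLOW(S) = {$, 0}
Therefore, FOLLOW(S) = {$, 0}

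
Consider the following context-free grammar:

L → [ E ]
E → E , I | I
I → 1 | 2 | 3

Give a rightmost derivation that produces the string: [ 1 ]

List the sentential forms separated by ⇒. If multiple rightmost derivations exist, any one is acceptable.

L ⇒ [ E ] ⇒ [ I ] ⇒ [ 1 ]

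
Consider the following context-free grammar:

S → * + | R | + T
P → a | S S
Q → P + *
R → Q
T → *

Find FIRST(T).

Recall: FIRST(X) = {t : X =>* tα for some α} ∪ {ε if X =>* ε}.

We compute FIRST(T) using the standard algorithm.
FIRST(P) = {*, +, a}
FIRST(Q) = {*, +, a}
FIRST(R) = {*, +, a}
FIRST(S) = {*, +, a}
FIRST(T) = {*}
Therefore, FIRST(T) = {*}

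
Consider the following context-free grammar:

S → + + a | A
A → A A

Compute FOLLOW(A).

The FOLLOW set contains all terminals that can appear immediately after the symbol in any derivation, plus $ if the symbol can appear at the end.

We compute FOLLOW(A) using the standard algorithm.
FOLLOW(S) starts with {$}.
FIRST(A) = {}
FIRST(S) = {+}
FOLLOW(A) = {$}
FOLLOW(S) = {$}
Therefore, FOLLOW(A) = {$}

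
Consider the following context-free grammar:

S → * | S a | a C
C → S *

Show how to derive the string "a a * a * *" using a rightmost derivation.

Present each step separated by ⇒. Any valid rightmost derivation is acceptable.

S ⇒ a C ⇒ a S * ⇒ a a C * ⇒ a a S * * ⇒ a a S a * * ⇒ a a * a * *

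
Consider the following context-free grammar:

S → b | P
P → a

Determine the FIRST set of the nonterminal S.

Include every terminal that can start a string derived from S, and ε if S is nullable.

We compute FIRST(S) using the standard algorithm.
FIRST(P) = {a}
FIRST(S) = {a, b}
Therefore, FIRST(S) = {a, b}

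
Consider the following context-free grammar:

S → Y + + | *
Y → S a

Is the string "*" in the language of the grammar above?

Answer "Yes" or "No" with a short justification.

Yes - a valid derivation exists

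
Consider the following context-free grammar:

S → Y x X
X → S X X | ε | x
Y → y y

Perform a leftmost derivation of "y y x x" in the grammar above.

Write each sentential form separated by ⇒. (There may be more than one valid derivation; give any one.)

S ⇒ Y x X ⇒ y y x X ⇒ y y x x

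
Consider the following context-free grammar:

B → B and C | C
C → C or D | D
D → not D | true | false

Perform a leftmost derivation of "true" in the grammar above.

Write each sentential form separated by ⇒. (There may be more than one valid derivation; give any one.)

B ⇒ C ⇒ D ⇒ true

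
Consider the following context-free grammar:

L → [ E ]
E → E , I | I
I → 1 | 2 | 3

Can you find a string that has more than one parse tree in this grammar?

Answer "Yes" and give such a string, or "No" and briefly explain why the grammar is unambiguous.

No - the grammar is unambiguous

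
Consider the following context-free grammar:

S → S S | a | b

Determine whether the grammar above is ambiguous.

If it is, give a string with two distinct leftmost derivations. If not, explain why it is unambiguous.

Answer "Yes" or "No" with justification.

Yes - the string 'a a a a a' has two distinct leftmost derivations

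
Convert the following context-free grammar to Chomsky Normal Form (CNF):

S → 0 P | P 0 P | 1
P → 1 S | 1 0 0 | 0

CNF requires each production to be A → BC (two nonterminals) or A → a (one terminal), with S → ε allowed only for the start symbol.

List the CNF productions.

T0 → 0; S → 1; T1 → 1; P → 0; S → T0 P; S → P X0; X0 → T0 P; P → T1 S; P → T1 X1; X1 → T0 T0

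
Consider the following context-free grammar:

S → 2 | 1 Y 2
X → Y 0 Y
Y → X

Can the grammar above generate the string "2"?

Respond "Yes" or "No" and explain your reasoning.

Yes - a valid derivation exists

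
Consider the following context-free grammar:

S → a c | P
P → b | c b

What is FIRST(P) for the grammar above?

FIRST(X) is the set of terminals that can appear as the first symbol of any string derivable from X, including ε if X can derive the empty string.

We compute FIRST(P) using the standard algorithm.
FIRST(P) = {b, c}
FIRST(S) = {a, b, c}
Therefore, FIRST(P) = {b, c}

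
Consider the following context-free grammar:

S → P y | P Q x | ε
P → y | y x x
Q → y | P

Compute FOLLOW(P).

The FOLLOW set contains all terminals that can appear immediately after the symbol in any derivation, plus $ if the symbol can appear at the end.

We compute FOLLOW(P) using the standard algorithm.
FOLLOW(S) starts with {$}.
FIRST(P) = {y}
FIRST(Q) = {y}
FIRST(S) = {y, ε}
FOLLOW(P) = {x, y}
FOLLOW(Q) = {x}
FOLLOW(S) = {$}
Therefore, FOLLOW(P) = {x, y}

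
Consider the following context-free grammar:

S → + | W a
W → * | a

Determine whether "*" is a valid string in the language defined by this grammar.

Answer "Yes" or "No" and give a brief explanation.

No - no valid derivation exists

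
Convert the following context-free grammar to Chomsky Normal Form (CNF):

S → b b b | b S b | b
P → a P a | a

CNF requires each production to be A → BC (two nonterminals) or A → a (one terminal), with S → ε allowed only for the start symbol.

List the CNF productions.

TB → b; S → b; TA → a; P → a; S → TB X0; X0 → TB TB; S → TB X1; X1 → S TB; P → TA X2; X2 → P TA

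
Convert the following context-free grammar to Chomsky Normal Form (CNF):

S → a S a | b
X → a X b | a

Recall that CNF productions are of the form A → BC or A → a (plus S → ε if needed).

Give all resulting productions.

TA → a; S → b; TB → b; X → a; S → TA X0; X0 → S TA; X → TA X1; X1 → X TB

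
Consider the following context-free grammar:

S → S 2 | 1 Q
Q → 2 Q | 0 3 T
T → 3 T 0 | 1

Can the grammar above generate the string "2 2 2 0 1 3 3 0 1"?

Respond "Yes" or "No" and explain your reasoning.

No - no valid derivation exists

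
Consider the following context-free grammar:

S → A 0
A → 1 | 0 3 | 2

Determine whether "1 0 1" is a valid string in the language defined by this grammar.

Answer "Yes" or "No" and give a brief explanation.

No - no valid derivation exists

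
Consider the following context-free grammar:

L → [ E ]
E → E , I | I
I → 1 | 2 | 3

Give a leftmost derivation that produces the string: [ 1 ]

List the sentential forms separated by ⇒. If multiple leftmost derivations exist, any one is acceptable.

L ⇒ [ E ] ⇒ [ I ] ⇒ [ 1 ]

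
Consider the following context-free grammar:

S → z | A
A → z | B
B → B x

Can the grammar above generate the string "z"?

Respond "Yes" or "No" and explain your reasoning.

Yes - a valid derivation exists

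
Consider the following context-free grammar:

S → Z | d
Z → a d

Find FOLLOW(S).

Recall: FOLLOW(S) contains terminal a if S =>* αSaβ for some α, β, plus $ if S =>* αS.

We compute FOLLOW(S) using the standard algorithm.
FOLLOW(S) starts with {$}.
FIRST(S) = {a, d}
FIRST(Z) = {a}
FOLLOW(S) = {$}
FOLLOW(Z) = {$}
Therefore, FOLLOW(S) = {$}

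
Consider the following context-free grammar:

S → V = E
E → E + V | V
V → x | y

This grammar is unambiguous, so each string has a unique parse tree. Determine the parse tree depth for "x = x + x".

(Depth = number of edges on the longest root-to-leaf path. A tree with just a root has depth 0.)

4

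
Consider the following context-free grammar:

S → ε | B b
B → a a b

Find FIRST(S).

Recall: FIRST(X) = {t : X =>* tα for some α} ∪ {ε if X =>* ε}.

We compute FIRST(S) using the standard algorithm.
FIRST(B) = {a}
FIRST(S) = {a, ε}
Therefore, FIRST(S) = {a, ε}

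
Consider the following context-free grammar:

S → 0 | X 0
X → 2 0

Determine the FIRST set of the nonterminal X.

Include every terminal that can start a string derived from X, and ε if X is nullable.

We compute FIRST(X) using the standard algorithm.
FIRST(S) = {0, 2}
FIRST(X) = {2}
Therefore, FIRST(X) = {2}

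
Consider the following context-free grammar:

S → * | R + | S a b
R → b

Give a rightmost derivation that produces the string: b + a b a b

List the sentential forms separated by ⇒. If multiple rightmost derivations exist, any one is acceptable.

S ⇒ S a b ⇒ S a b a b ⇒ R + a b a b ⇒ b + a b a b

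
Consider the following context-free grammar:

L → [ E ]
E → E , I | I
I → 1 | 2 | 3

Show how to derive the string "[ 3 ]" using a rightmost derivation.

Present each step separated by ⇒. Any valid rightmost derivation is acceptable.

L ⇒ [ E ] ⇒ [ I ] ⇒ [ 3 ]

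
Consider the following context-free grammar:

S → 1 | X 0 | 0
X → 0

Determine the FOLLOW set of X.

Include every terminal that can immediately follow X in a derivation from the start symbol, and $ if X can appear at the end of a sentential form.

We compute FOLLOW(X) using the standard algorithm.
FOLLOW(S) starts with {$}.
FIRST(S) = {0, 1}
FIRST(X) = {0}
FOLLOW(S) = {$}
FOLLOW(X) = {0}
Therefore, FOLLOW(X) = {0}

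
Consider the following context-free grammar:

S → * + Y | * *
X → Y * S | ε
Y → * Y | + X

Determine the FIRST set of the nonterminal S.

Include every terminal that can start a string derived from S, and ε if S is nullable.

We compute FIRST(S) using the standard algorithm.
FIRST(S) = {*}
FIRST(X) = {*, +, ε}
FIRST(Y) = {*, +}
Therefore, FIRST(S) = {*}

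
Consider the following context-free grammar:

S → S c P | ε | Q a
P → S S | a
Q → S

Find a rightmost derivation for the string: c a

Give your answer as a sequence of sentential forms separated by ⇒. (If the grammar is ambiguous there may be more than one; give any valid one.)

S ⇒ S c P ⇒ S c a ⇒ c a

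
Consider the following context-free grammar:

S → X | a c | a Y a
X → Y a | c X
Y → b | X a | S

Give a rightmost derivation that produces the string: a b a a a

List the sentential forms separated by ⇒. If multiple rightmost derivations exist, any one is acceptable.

S ⇒ a Y a ⇒ a X a a ⇒ a Y a a a ⇒ a b a a a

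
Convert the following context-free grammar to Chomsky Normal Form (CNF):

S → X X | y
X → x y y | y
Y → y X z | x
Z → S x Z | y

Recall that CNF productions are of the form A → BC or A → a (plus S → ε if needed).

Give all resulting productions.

S → y; TX → x; TY → y; X → y; TZ → z; Y → x; Z → y; S → X X; X → TX X0; X0 → TY TY; Y → TY X1; X1 → X TZ; Z → S X2; X2 → TX Z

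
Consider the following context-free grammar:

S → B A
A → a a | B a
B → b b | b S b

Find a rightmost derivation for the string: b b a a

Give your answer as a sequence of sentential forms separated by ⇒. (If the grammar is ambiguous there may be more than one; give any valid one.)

S ⇒ B A ⇒ B a a ⇒ b b a a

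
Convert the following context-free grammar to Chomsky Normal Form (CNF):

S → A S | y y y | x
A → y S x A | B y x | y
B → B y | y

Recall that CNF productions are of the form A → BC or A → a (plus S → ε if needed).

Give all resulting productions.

TY → y; S → x; TX → x; A → y; B → y; S → A S; S → TY X0; X0 → TY TY; A → TY X1; X1 → S X2; X2 → TX A; A → B X3; X3 → TY TX; B → B TY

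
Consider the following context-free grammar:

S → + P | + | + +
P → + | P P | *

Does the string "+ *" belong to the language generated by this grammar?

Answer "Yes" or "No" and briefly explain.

Yes - a valid derivation exists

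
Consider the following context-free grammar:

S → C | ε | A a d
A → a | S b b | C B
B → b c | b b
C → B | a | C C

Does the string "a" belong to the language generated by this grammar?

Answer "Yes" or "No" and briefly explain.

Yes - a valid derivation exists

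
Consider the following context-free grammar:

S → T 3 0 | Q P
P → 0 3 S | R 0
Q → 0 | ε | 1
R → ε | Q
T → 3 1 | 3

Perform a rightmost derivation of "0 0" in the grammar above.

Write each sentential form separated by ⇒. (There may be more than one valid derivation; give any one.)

S ⇒ Q P ⇒ Q R 0 ⇒ Q 0 ⇒ 0 0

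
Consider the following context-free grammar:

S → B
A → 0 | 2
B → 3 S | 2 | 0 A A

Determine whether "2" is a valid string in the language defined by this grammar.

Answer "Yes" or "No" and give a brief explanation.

Yes - a valid derivation exists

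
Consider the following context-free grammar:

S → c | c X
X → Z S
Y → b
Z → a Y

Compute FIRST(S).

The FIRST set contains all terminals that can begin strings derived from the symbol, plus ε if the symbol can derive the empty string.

We compute FIRST(S) using the standard algorithm.
FIRST(S) = {c}
FIRST(X) = {a}
FIRST(Y) = {b}
FIRST(Z) = {a}
Therefore, FIRST(S) = {c}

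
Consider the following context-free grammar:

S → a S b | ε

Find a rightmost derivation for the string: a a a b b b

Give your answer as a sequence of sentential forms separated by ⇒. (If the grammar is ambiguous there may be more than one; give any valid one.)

S ⇒ a S b ⇒ a a S b b ⇒ a a a S b b b ⇒ a a a b b b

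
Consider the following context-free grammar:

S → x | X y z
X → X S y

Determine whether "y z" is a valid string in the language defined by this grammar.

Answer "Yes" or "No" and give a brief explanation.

No - no valid derivation exists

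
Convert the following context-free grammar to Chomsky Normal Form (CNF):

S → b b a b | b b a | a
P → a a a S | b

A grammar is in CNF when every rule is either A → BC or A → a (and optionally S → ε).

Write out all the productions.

TB → b; TA → a; S → a; P → b; S → TB X0; X0 → TB X1; X1 → TA TB; S → TB X2; X2 → TB TA; P → TA X3; X3 → TA X4; X4 → TA S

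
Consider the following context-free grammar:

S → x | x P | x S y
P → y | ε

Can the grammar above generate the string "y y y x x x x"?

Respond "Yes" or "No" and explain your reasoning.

No - no valid derivation exists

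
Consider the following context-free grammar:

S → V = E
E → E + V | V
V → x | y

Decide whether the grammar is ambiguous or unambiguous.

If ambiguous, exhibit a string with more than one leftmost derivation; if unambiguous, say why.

Unambiguous - every string in the language has a unique leftmost derivation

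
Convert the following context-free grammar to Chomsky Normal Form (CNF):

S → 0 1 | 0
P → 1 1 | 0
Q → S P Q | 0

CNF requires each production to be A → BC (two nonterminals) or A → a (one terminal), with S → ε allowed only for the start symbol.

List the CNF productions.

T0 → 0; T1 → 1; S → 0; P → 0; Q → 0; S → T0 T1; P → T1 T1; Q → S X0; X0 → P Q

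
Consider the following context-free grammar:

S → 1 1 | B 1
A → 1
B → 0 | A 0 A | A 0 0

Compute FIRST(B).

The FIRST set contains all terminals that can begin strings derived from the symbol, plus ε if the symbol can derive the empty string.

We compute FIRST(B) using the standard algorithm.
FIRST(A) = {1}
FIRST(B) = {0, 1}
FIRST(S) = {0, 1}
Therefore, FIRST(B) = {0, 1}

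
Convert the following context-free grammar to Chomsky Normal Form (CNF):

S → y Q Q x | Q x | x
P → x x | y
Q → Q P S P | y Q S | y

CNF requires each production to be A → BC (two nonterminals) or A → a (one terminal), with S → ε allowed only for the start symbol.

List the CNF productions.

TY → y; TX → x; S → x; P → y; Q → y; S → TY X0; X0 → Q X1; X1 → Q TX; S → Q TX; P → TX TX; Q → Q X2; X2 → P X3; X3 → S P; Q → TY X4; X4 → Q S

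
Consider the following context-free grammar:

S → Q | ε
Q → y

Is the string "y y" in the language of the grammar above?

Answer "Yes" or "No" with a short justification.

No - no valid derivation exists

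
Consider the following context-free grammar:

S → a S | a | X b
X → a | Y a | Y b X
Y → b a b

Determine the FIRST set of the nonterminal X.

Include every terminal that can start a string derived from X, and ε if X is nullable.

We compute FIRST(X) using the standard algorithm.
FIRST(S) = {a, b}
FIRST(X) = {a, b}
FIRST(Y) = {b}
Therefore, FIRST(X) = {a, b}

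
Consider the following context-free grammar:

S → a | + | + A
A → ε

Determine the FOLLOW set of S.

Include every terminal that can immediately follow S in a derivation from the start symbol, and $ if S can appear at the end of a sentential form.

We compute FOLLOW(S) using the standard algorithm.
FOLLOW(S) starts with {$}.
FIRST(A) = {ε}
FIRST(S) = {+, a}
FOLLOW(A) = {$}
FOLLOW(S) = {$}
Therefore, FOLLOW(S) = {$}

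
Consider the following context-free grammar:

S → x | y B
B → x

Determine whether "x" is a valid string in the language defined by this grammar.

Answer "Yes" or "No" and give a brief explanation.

Yes - a valid derivation exists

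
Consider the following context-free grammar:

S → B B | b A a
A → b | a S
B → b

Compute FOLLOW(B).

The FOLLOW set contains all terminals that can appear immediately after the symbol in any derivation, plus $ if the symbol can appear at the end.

We compute FOLLOW(B) using the standard algorithm.
FOLLOW(S) starts with {$}.
FIRST(A) = {a, b}
FIRST(B) = {b}
FIRST(S) = {b}
FOLLOW(A) = {a}
FOLLOW(B) = {$, a, b}
FOLLOW(S) = {$, a}
Therefore, FOLLOW(B) = {$, a, b}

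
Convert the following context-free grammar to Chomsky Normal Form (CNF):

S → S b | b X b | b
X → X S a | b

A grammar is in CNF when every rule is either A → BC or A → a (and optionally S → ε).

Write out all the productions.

TB → b; S → b; TA → a; X → b; S → S TB; S → TB X0; X0 → X TB; X → X X1; X1 → S TA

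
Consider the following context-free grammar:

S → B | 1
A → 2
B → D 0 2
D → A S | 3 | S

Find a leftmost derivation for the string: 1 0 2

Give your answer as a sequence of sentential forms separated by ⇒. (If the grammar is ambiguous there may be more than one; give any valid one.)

S ⇒ B ⇒ D 0 2 ⇒ S 0 2 ⇒ 1 0 2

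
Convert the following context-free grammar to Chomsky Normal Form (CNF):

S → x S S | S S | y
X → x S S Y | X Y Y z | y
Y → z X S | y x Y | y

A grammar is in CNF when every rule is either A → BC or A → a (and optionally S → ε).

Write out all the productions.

TX → x; S → y; TZ → z; X → y; TY → y; Y → y; S → TX X0; X0 → S S; S → S S; X → TX X1; X1 → S X2; X2 → S Y; X → X X3; X3 → Y X4; X4 → Y TZ; Y → TZ X5; X5 → X S; Y → TY X6; X6 → TX Y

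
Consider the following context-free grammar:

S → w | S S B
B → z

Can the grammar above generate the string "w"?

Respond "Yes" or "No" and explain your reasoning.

Yes - a valid derivation exists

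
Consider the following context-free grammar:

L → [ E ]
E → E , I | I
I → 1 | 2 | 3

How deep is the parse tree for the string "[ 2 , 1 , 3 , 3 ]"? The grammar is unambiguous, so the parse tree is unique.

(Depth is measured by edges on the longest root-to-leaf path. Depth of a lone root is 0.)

6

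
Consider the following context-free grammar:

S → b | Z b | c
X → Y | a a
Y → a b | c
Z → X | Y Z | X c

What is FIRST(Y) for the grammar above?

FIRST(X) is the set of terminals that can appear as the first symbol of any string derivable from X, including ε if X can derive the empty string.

We compute FIRST(Y) using the standard algorithm.
FIRST(S) = {a, b, c}
FIRST(X) = {a, c}
FIRST(Y) = {a, c}
FIRST(Z) = {a, c}
Therefore, FIRST(Y) = {a, c}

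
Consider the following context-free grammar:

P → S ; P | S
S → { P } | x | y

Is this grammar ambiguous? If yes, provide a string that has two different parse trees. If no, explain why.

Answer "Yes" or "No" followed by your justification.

No - the grammar is unambiguous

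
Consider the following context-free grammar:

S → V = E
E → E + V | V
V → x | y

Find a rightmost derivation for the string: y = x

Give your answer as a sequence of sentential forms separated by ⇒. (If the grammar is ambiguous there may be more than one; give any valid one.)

S ⇒ V = E ⇒ V = V ⇒ V = x ⇒ y = x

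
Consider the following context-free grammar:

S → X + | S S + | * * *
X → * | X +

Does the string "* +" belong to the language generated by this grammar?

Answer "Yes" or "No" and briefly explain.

Yes - a valid derivation exists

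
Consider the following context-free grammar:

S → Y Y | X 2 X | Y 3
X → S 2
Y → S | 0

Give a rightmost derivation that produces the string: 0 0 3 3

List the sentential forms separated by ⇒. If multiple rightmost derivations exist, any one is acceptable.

S ⇒ Y Y ⇒ Y S ⇒ Y Y 3 ⇒ Y S 3 ⇒ Y Y 3 3 ⇒ Y 0 3 3 ⇒ 0 0 3 3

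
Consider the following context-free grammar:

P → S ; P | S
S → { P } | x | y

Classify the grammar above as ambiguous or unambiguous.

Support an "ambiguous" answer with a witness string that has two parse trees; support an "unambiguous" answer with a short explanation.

Unambiguous - every string in the language has a unique parse tree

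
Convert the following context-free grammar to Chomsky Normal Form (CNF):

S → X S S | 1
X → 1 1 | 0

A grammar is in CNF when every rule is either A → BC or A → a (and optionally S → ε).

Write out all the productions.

S → 1; T1 → 1; X → 0; S → X X0; X0 → S S; X → T1 T1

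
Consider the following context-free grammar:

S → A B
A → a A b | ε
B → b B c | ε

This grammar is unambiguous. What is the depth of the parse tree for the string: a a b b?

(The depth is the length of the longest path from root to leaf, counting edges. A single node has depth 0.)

4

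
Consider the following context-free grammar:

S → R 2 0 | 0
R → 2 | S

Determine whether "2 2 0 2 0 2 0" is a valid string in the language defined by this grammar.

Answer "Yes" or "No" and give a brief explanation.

Yes - a valid derivation exists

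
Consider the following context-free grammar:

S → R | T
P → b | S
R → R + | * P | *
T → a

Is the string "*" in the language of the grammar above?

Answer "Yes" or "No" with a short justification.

Yes - a valid derivation exists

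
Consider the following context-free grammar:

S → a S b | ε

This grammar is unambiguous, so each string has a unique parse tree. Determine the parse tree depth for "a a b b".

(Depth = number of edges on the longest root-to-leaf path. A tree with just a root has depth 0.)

3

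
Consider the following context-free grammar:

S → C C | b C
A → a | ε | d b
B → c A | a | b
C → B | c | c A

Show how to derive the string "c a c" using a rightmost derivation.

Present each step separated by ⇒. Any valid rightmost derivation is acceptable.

S ⇒ C C ⇒ C c ⇒ c A c ⇒ c a c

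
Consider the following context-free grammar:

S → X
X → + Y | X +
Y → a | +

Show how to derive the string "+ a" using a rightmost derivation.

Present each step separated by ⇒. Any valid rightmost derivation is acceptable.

S ⇒ X ⇒ + Y ⇒ + a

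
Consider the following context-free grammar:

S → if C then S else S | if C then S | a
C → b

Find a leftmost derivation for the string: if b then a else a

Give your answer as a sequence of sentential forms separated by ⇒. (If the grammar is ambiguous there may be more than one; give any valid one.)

S ⇒ if C then S else S ⇒ if b then S else S ⇒ if b then a else S ⇒ if b then a else a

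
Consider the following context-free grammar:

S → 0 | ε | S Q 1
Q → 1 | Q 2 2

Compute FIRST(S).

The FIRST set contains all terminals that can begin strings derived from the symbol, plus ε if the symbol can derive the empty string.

We compute FIRST(S) using the standard algorithm.
FIRST(Q) = {1}
FIRST(S) = {0, 1, ε}
Therefore, FIRST(S) = {0, 1, ε}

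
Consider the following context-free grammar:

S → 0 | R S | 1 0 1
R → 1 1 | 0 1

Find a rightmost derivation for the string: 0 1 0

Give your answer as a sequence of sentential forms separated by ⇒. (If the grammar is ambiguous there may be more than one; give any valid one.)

S ⇒ R S ⇒ R 0 ⇒ 0 1 0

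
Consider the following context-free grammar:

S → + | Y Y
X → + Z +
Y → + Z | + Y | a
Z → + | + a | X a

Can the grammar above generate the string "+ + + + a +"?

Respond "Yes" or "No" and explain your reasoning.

No - no valid derivation exists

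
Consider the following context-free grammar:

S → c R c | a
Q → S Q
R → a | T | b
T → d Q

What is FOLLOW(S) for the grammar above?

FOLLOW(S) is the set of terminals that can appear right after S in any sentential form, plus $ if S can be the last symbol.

We compute FOLLOW(S) using the standard algorithm.
FOLLOW(S) starts with {$}.
FIRST(Q) = {a, c}
FIRST(R) = {a, b, d}
FIRST(S) = {a, c}
FIRST(T) = {d}
FOLLOW(Q) = {c}
FOLLOW(R) = {c}
FOLLOW(S) = {$, a, c}
FOLLOW(T) = {c}
Therefore, FOLLOW(S) = {$, a, c}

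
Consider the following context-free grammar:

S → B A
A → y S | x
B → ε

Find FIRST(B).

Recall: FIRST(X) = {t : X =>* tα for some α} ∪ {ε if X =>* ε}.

We compute FIRST(B) using the standard algorithm.
FIRST(A) = {x, y}
FIRST(B) = {ε}
FIRST(S) = {x, y}
Therefore, FIRST(B) = {ε}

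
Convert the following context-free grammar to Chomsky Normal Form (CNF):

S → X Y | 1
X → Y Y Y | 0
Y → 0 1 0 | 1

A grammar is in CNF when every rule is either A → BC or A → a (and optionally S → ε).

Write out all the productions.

S → 1; X → 0; T0 → 0; T1 → 1; Y → 1; S → X Y; X → Y X0; X0 → Y Y; Y → T0 X1; X1 → T1 T0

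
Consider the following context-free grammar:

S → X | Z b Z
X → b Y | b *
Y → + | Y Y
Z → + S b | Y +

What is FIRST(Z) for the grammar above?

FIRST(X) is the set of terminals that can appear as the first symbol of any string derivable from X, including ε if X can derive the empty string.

We compute FIRST(Z) using the standard algorithm.
FIRST(S) = {+, b}
FIRST(X) = {b}
FIRST(Y) = {+}
FIRST(Z) = {+}
Therefore, FIRST(Z) = {+}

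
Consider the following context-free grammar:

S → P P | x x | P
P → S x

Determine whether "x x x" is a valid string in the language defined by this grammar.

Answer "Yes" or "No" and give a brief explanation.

Yes - a valid derivation exists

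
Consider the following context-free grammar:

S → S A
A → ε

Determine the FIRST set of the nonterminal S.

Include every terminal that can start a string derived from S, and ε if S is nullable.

We compute FIRST(S) using the standard algorithm.
FIRST(A) = {ε}
FIRST(S) = {}
Therefore, FIRST(S) = {}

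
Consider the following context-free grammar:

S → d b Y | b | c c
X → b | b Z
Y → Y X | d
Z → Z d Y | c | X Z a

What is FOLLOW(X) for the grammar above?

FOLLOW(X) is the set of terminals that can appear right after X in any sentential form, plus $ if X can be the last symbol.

We compute FOLLOW(X) using the standard algorithm.
FOLLOW(S) starts with {$}.
FIRST(S) = {b, c, d}
FIRST(X) = {b}
FIRST(Y) = {d}
FIRST(Z) = {b, c}
FOLLOW(S) = {$}
FOLLOW(X) = {$, a, b, c, d}
FOLLOW(Y) = {$, a, b, c, d}
FOLLOW(Z) = {$, a, b, c, d}
Therefore, FOLLOW(X) = {$, a, b, c, d}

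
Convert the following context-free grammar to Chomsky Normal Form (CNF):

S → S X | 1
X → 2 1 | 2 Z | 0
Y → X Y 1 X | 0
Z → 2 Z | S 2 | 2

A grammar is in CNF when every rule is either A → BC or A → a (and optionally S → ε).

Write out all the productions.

S → 1; T2 → 2; T1 → 1; X → 0; Y → 0; Z → 2; S → S X; X → T2 T1; X → T2 Z; Y → X X0; X0 → Y X1; X1 → T1 X; Z → T2 Z; Z → S T2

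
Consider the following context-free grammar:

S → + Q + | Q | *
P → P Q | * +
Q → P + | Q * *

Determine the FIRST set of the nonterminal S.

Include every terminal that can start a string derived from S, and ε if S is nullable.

We compute FIRST(S) using the standard algorithm.
FIRST(P) = {*}
FIRST(Q) = {*}
FIRST(S) = {*, +}
Therefore, FIRST(S) = {*, +}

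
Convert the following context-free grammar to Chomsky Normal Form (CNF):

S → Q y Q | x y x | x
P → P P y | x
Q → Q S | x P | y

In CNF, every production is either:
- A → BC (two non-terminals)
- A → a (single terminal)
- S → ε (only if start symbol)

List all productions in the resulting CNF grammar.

TY → y; TX → x; S → x; P → x; Q → y; S → Q X0; X0 → TY Q; S → TX X1; X1 → TY TX; P → P X2; X2 → P TY; Q → Q S; Q → TX P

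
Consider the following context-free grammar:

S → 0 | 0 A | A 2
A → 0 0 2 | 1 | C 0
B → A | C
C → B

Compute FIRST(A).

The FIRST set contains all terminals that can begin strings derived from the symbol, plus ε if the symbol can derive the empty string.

We compute FIRST(A) using the standard algorithm.
FIRST(A) = {0, 1}
FIRST(B) = {0, 1}
FIRST(C) = {0, 1}
FIRST(S) = {0, 1}
Therefore, FIRST(A) = {0, 1}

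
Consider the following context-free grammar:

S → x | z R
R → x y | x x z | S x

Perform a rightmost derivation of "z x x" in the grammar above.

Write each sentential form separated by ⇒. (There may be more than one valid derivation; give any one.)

S ⇒ z R ⇒ z S x ⇒ z x x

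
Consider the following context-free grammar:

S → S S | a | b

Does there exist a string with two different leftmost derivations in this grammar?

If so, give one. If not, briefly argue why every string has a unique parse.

Yes - the string 'b b b' has two distinct leftmost derivations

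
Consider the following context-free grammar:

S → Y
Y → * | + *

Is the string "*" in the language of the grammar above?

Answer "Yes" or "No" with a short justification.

Yes - a valid derivation exists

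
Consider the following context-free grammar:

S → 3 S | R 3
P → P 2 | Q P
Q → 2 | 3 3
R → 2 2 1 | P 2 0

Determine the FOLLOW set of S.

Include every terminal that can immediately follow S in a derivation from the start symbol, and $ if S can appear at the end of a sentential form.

We compute FOLLOW(S) using the standard algorithm.
FOLLOW(S) starts with {$}.
FIRST(P) = {2, 3}
FIRST(Q) = {2, 3}
FIRST(R) = {2, 3}
FIRST(S) = {2, 3}
FOLLOW(P) = {2}
FOLLOW(Q) = {2, 3}
FOLLOW(R) = {3}
FOLLOW(S) = {$}
Therefore, FOLLOW(S) = {$}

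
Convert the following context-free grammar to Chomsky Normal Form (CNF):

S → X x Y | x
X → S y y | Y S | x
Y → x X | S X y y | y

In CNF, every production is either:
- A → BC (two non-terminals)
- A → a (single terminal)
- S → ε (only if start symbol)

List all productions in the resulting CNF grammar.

TX → x; S → x; TY → y; X → x; Y → y; S → X X0; X0 → TX Y; X → S X1; X1 → TY TY; X → Y S; Y → TX X; Y → S X2; X2 → X X3; X3 → TY TY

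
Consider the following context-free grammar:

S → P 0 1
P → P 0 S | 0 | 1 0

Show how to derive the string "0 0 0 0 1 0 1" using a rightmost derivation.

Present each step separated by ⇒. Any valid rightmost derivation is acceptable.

S ⇒ P 0 1 ⇒ P 0 S 0 1 ⇒ P 0 P 0 1 0 1 ⇒ P 0 0 0 1 0 1 ⇒ 0 0 0 0 1 0 1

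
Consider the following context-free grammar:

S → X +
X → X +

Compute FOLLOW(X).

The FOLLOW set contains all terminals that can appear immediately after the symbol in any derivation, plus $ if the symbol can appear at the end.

We compute FOLLOW(X) using the standard algorithm.
FOLLOW(S) starts with {$}.
FIRST(S) = {}
FIRST(X) = {}
FOLLOW(S) = {$}
FOLLOW(X) = {+}
Therefore, FOLLOW(X) = {+}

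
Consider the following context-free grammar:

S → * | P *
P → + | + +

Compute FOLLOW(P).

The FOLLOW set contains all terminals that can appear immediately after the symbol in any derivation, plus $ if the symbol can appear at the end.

We compute FOLLOW(P) using the standard algorithm.
FOLLOW(S) starts with {$}.
FIRST(P) = {+}
FIRST(S) = {*, +}
FOLLOW(P) = {*}
FOLLOW(S) = {$}
Therefore, FOLLOW(P) = {*}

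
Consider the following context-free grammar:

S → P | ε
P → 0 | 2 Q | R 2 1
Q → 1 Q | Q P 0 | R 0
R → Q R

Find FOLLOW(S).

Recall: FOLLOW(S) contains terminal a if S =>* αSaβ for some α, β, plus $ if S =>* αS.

We compute FOLLOW(S) using the standard algorithm.
FOLLOW(S) starts with {$}.
FIRST(P) = {0, 1, 2}
FIRST(Q) = {1}
FIRST(R) = {1}
FIRST(S) = {0, 1, 2, ε}
FOLLOW(P) = {$, 0}
FOLLOW(Q) = {$, 0, 1, 2}
FOLLOW(R) = {0, 2}
FOLLOW(S) = {$}
Therefore, FOLLOW(S) = {$}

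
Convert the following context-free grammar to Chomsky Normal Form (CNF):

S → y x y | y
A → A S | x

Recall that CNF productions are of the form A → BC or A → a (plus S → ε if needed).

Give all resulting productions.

TY → y; TX → x; S → y; A → x; S → TY X0; X0 → TX TY; A → A S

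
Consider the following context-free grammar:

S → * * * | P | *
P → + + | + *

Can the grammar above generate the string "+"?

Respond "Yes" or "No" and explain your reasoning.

No - no valid derivation exists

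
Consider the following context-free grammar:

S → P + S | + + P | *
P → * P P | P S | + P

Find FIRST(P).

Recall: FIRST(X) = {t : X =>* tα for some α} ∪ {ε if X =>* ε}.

We compute FIRST(P) using the standard algorithm.
FIRST(P) = {*, +}
FIRST(S) = {*, +}
Therefore, FIRST(P) = {*, +}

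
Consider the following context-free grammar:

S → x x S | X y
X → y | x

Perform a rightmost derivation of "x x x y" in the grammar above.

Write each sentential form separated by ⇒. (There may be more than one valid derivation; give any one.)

S ⇒ x x S ⇒ x x X y ⇒ x x x y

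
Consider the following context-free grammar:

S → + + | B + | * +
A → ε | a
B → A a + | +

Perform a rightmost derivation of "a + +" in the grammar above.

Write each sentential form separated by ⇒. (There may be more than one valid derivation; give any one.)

S ⇒ B + ⇒ A a + + ⇒ a + +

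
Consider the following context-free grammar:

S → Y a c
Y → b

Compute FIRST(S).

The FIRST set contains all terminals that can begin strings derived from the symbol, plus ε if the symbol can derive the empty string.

We compute FIRST(S) using the standard algorithm.
FIRST(S) = {b}
FIRST(Y) = {b}
Therefore, FIRST(S) = {b}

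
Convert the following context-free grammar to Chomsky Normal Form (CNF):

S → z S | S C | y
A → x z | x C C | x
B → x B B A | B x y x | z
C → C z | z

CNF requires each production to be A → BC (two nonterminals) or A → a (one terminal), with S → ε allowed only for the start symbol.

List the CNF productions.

TZ → z; S → y; TX → x; A → x; TY → y; B → z; C → z; S → TZ S; S → S C; A → TX TZ; A → TX X0; X0 → C C; B → TX X1; X1 → B X2; X2 → B A; B → B X3; X3 → TX X4; X4 → TY TX; C → C TZ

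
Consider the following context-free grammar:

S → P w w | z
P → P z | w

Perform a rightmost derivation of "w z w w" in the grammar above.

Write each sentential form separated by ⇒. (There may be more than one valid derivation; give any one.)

S ⇒ P w w ⇒ P z w w ⇒ w z w w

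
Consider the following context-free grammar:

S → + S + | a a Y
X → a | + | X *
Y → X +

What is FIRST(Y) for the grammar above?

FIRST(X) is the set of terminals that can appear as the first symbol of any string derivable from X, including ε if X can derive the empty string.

We compute FIRST(Y) using the standard algorithm.
FIRST(S) = {+, a}
FIRST(X) = {+, a}
FIRST(Y) = {+, a}
Therefore, FIRST(Y) = {+, a}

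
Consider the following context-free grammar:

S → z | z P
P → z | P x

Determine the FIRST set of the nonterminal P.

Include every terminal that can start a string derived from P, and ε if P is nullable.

We compute FIRST(P) using the standard algorithm.
FIRST(P) = {z}
FIRST(S) = {z}
Therefore, FIRST(P) = {z}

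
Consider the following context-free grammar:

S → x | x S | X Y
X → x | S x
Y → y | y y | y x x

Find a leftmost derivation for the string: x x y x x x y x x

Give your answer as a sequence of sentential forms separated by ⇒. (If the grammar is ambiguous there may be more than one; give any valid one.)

S ⇒ x S ⇒ x X Y ⇒ x S x Y ⇒ x X Y x Y ⇒ x x Y x Y ⇒ x x y x x x Y ⇒ x x y x x x y x x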